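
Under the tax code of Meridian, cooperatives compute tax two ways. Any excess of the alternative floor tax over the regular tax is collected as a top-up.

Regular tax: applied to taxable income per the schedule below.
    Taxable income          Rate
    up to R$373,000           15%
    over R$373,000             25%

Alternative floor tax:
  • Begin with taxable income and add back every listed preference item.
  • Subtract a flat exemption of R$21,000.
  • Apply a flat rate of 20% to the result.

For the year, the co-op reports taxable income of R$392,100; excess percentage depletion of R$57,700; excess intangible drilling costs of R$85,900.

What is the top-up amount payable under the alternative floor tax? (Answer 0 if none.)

Alternative floor tax:
  Adjusted income: R$392,100 + R$57,700 + R$85,900 = R$535,700
  Less exemption R$21,000 → base R$514,700
  R$514,700 × 20% = R$102,940

Regular tax:
  R$373,000 × 15% = R$55,950
  R$19,100 × 25% = R$4,775
  → R$60,725

Excess of alternative floor tax over regular tax: R$102,940 − R$60,725 = R$42,215.

R$42,215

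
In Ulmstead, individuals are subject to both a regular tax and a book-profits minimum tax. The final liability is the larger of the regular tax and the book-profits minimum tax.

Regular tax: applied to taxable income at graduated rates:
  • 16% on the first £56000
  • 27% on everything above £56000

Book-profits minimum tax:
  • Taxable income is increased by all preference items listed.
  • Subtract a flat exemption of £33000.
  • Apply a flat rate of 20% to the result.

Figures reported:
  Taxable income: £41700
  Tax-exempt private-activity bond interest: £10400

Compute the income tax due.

Regular tax:
  £41700 × 16% = £6672

Book-profits minimum tax:
  Adjusted income: £41700 + £10400 = £52100
  Less exemption £33000 → base £19100
  £19100 × 20% = £3820

£6672 > £3820, so the regular tax governs.

£6672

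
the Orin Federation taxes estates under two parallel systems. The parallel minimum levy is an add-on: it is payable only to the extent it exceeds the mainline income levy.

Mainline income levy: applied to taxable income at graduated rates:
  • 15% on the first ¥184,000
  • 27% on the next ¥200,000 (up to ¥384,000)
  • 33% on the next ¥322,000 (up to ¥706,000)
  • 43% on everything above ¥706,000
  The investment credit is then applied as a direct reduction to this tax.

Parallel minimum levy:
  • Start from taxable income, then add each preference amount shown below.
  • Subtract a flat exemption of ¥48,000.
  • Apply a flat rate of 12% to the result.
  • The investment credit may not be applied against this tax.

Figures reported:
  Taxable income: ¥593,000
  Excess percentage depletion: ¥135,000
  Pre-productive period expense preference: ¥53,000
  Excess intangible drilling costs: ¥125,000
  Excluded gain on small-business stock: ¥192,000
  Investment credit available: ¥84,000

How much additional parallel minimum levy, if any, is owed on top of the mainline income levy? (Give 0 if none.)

¥59,430

Mainline income levy:
  ¥184,000 × 15% = ¥27,600
  ¥200,000 × 27% = ¥54,000
  ¥209,000 × 33% = ¥68,970
  → ¥150,570
  Less investment credit ¥84,000 → ¥66,570

Parallel minimum levy:
  Adjusted income: ¥593,000 + ¥135,000 + ¥53,000 + ¥125,000 + ¥192,000 = ¥1,098,000
  Less exemption ¥48,000 → base ¥1,050,000
  ¥1,050,000 × 12% = ¥126,000

Excess of parallel minimum levy over mainline income levy: ¥126,000 − ¥66,570 = ¥59,430.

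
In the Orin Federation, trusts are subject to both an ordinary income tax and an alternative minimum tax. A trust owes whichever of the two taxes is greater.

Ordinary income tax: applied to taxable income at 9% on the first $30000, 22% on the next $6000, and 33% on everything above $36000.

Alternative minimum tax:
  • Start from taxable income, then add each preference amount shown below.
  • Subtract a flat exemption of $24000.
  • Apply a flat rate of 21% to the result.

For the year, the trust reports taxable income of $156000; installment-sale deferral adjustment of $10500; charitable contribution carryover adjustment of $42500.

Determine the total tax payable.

Alternative minimum tax:
  Adjusted income: $156000 + $10500 + $42500 = $209000
  Less exemption $24000 → base $185000
  $185000 × 21% = $38850

Ordinary income tax:
  $30000 × 9% = $2700
  $6000 × 22% = $1320
  $120000 × 33% = $39600
  → $43620

$43620 > $38850, so the ordinary income tax governs.

$43620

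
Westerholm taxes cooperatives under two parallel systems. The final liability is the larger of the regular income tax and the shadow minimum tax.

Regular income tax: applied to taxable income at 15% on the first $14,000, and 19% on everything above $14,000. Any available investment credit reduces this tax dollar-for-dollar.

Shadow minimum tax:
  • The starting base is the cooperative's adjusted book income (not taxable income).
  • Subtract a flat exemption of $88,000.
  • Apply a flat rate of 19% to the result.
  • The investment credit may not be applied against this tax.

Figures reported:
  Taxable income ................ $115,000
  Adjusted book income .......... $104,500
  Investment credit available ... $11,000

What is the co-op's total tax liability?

Regular income tax:
  $14,000 × 15% = $2,100
  $101,000 × 19% = $19,190
  → $21,290
  Less investment credit $11,000 → $10,290

Shadow minimum tax:
  Base (adjusted book income): $104,500
  Less exemption $88,000 → base $16,500
  $16,500 × 19% = $3,135

$10,290 > $3,135, so the regular income tax governs.

$10,290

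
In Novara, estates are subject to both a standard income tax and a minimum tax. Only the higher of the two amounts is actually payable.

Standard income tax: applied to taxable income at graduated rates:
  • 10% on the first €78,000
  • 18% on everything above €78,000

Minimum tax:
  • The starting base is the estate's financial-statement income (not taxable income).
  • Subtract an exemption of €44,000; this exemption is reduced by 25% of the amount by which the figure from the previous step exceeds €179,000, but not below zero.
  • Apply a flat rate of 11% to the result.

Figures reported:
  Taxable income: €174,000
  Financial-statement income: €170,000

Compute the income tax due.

€25,080

Minimum tax:
  Base (financial-statement income): €170,000
  Exemption: €170,000 ≤ €179,000, so full €44,000 applies
  Base: €170,000 − €44,000 = €126,000
  €126,000 × 11% = €13,860

Standard income tax:
  €78,000 × 10% = €7,800
  €96,000 × 18% = €17,280
  → €25,080

€25,080 > €13,860, so the standard income tax governs.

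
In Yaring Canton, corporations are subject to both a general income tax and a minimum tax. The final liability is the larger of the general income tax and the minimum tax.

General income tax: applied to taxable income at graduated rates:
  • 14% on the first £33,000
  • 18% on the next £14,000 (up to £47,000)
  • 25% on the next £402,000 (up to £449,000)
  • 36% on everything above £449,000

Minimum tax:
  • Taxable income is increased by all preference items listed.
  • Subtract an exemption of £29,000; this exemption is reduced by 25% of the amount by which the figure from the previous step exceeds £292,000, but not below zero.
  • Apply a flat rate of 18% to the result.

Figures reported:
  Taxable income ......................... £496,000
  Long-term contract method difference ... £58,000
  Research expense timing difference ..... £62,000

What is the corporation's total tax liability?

£124,560

Minimum tax:
  Adjusted income: £496,000 + £58,000 + £62,000 = £616,000
  Exemption: 25% × (£616,000 − £292,000) = £81,000 ≥ £29,000, so the exemption is fully phased out
  Base: £616,000 − £0 = £616,000
  £616,000 × 18% = £110,880

General income tax:
  £33,000 × 14% = £4,620
  £14,000 × 18% = £2,520
  £402,000 × 25% = £100,500
  £47,000 × 36% = £16,920
  → £124,560

£124,560 > £110,880, so the general income tax governs.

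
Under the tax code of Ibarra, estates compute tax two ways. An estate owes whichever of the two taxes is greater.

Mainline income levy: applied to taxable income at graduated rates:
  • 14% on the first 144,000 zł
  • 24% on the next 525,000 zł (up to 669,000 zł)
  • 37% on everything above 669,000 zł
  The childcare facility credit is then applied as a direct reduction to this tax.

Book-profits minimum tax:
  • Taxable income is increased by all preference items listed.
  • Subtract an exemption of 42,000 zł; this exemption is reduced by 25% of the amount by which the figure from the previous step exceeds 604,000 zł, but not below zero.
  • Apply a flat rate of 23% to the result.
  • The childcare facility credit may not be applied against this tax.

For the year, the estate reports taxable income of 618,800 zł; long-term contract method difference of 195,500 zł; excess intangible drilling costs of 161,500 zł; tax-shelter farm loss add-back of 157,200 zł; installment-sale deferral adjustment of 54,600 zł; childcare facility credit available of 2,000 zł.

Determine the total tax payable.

Mainline income levy:
  144,000 zł × 14% = 20,160 zł
  474,800 zł × 24% = 113,952 zł
  → 134,112 zł
  Less childcare facility credit 2,000 zł → 132,112 zł

Book-profits minimum tax:
  Adjusted income: 618,800 zł + 195,500 zł + 161,500 zł + 157,200 zł + 54,600 zł = 1,187,600 zł
  Exemption: 25% × (1,187,600 zł − 604,000 zł) = 145,900 zł ≥ 42,000 zł, so the exemption is fully phased out
  Base: 1,187,600 zł − 0 zł = 1,187,600 zł
  1,187,600 zł × 23% = 273,148 zł

273,148 zł > 132,112 zł, so the book-profits minimum tax is the binding amount.

273,148 zł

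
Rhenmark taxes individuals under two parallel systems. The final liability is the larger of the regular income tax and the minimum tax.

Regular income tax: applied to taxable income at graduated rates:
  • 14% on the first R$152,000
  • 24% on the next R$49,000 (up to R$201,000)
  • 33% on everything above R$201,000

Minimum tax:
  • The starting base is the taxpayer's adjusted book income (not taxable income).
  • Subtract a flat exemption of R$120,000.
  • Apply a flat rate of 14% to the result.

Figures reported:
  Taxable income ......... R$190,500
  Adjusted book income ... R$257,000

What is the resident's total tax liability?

Minimum tax:
  Base (adjusted book income): R$257,000
  Less exemption R$120,000 → base R$137,000
  R$137,000 × 14% = R$19,180

Regular income tax:
  R$152,000 × 14% = R$21,280
  R$38,500 × 24% = R$9,240
  → R$30,520

R$30,520 > R$19,180, so the regular income tax governs.

R$30,520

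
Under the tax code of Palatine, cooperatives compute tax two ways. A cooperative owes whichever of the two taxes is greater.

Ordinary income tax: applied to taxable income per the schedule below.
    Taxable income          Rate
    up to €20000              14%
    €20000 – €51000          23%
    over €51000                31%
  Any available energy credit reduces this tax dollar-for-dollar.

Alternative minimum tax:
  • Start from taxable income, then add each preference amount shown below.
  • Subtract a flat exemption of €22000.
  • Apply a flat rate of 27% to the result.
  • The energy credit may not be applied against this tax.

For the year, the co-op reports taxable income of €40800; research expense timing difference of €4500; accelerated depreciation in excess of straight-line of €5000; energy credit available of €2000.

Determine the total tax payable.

€7641

Ordinary income tax:
  €20000 × 14% = €2800
  €20800 × 23% = €4784
  → €7584
  Less energy credit €2000 → €5584

Alternative minimum tax:
  Adjusted income: €40800 + €4500 + €5000 = €50300
  Less exemption €22000 → base €28300
  €28300 × 27% = €7641

€7641 > €5584, so the alternative minimum tax is the binding amount.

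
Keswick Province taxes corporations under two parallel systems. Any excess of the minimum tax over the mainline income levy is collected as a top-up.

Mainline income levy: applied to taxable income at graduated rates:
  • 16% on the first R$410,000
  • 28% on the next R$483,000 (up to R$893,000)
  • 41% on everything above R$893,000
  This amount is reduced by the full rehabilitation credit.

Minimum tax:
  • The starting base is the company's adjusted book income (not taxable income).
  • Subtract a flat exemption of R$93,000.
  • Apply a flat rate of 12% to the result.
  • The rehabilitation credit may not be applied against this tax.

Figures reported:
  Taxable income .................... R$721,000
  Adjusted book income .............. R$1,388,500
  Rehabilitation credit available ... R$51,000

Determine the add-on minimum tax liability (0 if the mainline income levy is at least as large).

R$53,780

Minimum tax:
  Base (adjusted book income): R$1,388,500
  Less exemption R$93,000 → base R$1,295,500
  R$1,295,500 × 12% = R$155,460

Mainline income levy:
  R$410,000 × 16% = R$65,600
  R$311,000 × 28% = R$87,080
  → R$152,680
  Less rehabilitation credit R$51,000 → R$101,680

Excess of minimum tax over mainline income levy: R$155,460 − R$101,680 = R$53,780.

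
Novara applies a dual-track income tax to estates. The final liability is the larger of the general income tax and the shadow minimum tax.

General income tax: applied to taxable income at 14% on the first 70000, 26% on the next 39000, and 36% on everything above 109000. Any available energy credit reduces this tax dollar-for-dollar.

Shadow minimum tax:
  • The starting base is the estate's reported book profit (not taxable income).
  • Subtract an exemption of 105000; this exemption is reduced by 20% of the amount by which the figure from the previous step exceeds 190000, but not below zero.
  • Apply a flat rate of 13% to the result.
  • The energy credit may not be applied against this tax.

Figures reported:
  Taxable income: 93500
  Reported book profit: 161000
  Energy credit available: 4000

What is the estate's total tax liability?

Shadow minimum tax:
  Base (reported book profit): 161000
  Exemption: 161000 ≤ 190000, so full 105000 applies
  Base: 161000 − 105000 = 56000
  56000 × 13% = 7280

General income tax:
  70000 × 14% = 9800
  23500 × 26% = 6110
  → 15910
  Less energy credit 4000 → 11910

11910 > 7280, so the general income tax governs.

11910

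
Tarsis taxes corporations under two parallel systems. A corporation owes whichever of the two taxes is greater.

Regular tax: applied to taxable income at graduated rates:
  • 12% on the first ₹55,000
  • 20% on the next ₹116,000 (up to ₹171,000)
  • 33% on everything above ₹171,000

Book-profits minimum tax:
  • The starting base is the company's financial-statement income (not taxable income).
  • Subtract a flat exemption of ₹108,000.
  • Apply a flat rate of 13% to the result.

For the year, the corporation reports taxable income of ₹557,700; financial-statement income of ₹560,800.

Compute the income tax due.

₹157,411

Regular tax:
  ₹55,000 × 12% = ₹6,600
  ₹116,000 × 20% = ₹23,200
  ₹386,700 × 33% = ₹127,611
  → ₹157,411

Book-profits minimum tax:
  Base (financial-statement income): ₹560,800
  Less exemption ₹108,000 → base ₹452,800
  ₹452,800 × 13% = ₹58,864

₹157,411 > ₹58,864, so the regular tax governs.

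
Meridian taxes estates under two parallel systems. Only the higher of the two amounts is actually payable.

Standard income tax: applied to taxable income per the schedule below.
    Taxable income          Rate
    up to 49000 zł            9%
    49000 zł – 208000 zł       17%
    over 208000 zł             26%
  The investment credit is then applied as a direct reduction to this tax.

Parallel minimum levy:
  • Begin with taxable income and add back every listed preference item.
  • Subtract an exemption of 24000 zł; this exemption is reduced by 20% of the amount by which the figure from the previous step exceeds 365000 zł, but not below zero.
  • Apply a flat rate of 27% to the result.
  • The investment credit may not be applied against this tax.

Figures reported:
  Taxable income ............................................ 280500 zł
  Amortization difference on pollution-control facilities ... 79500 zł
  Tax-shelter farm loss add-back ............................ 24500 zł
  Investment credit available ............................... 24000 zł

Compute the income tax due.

Parallel minimum levy:
  Adjusted income: 280500 zł + 79500 zł + 24500 zł = 384500 zł
  Exemption: 24000 zł − 20% × (384500 zł − 365000 zł) = 24000 zł − 3900 zł = 20100 zł
  Base: 384500 zł − 20100 zł = 364400 zł
  364400 zł × 27% = 98388 zł

Standard income tax:
  49000 zł × 9% = 4410 zł
  159000 zł × 17% = 27030 zł
  72500 zł × 26% = 18850 zł
  → 50290 zł
  Less investment credit 24000 zł → 26290 zł

98388 zł > 26290 zł, so the parallel minimum levy is the binding amount.

98388 zł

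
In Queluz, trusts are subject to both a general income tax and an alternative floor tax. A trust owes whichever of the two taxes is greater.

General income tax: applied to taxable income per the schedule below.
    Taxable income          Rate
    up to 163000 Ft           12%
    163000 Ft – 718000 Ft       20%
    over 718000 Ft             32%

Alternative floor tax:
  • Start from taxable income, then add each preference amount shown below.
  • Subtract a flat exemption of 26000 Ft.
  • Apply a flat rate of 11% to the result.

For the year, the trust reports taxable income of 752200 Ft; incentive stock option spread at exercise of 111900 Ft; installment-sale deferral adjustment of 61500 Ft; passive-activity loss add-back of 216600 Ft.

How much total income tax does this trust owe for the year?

141504 Ft

General income tax:
  163000 Ft × 12% = 19560 Ft
  555000 Ft × 20% = 111000 Ft
  34200 Ft × 32% = 10944 Ft
  → 141504 Ft

Alternative floor tax:
  Adjusted income: 752200 Ft + 111900 Ft + 61500 Ft + 216600 Ft = 1142200 Ft
  Less exemption 26000 Ft → base 1116200 Ft
  1116200 Ft × 11% = 122782 Ft

141504 Ft > 122782 Ft, so the general income tax governs.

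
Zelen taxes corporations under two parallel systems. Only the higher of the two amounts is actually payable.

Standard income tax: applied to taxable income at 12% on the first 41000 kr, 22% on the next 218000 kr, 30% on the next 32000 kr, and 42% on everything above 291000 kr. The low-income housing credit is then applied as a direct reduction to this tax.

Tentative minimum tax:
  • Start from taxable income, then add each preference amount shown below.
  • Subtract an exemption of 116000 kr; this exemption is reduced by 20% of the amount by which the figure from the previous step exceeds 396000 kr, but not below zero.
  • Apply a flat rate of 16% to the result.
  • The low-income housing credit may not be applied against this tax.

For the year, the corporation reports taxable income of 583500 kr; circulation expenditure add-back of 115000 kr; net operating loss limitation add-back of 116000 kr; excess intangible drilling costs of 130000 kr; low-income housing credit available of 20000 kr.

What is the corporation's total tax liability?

165330 kr

Tentative minimum tax:
  Adjusted income: 583500 kr + 115000 kr + 116000 kr + 130000 kr = 944500 kr
  Exemption: 116000 kr − 20% × (944500 kr − 396000 kr) = 116000 kr − 109700 kr = 6300 kr
  Base: 944500 kr − 6300 kr = 938200 kr
  938200 kr × 16% = 150112 kr

Standard income tax:
  41000 kr × 12% = 4920 kr
  218000 kr × 22% = 47960 kr
  32000 kr × 30% = 9600 kr
  292500 kr × 42% = 122850 kr
  → 185330 kr
  Less low-income housing credit 20000 kr → 165330 kr

165330 kr > 150112 kr, so the standard income tax governs.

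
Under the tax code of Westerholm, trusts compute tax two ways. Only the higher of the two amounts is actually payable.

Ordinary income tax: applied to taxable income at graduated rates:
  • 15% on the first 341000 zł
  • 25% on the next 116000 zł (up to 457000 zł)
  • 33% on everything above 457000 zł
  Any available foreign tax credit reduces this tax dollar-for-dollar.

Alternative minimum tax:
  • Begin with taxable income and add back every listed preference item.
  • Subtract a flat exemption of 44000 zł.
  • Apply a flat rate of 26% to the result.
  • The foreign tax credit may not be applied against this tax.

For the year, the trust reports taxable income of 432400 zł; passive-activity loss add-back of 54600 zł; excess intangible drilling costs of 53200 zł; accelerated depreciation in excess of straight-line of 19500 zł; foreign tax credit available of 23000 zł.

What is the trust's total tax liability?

134082 zł

Alternative minimum tax:
  Adjusted income: 432400 zł + 54600 zł + 53200 zł + 19500 zł = 559700 zł
  Less exemption 44000 zł → base 515700 zł
  515700 zł × 26% = 134082 zł

Ordinary income tax:
  341000 zł × 15% = 51150 zł
  91400 zł × 25% = 22850 zł
  → 74000 zł
  Less foreign tax credit 23000 zł → 51000 zł

134082 zł > 51000 zł, so the alternative minimum tax is the binding amount.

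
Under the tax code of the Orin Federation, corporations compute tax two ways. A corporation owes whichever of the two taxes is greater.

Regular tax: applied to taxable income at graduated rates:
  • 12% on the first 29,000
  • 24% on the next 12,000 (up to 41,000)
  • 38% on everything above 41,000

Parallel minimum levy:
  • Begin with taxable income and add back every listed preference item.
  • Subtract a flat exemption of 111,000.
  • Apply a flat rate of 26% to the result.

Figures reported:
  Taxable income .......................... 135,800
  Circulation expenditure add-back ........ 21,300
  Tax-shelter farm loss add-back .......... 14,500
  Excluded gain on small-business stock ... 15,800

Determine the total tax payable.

Regular tax:
  29,000 × 12% = 3,480
  12,000 × 24% = 2,880
  94,800 × 38% = 36,024
  → 42,384

Parallel minimum levy:
  Adjusted income: 135,800 + 21,300 + 14,500 + 15,800 = 187,400
  Less exemption 111,000 → base 76,400
  76,400 × 26% = 19,864

42,384 > 19,864, so the regular tax governs.

42,384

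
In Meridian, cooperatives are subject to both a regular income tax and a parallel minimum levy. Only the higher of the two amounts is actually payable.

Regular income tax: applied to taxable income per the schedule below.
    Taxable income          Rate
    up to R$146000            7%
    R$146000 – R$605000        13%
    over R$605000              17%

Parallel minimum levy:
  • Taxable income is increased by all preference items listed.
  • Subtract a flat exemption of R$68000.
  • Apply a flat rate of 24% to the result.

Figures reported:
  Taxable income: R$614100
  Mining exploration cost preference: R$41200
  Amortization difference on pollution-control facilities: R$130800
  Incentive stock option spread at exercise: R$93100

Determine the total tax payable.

Parallel minimum levy:
  Adjusted income: R$614100 + R$41200 + R$130800 + R$93100 = R$879200
  Less exemption R$68000 → base R$811200
  R$811200 × 24% = R$194688

Regular income tax:
  R$146000 × 7% = R$10220
  R$459000 × 13% = R$59670
  R$9100 × 17% = R$1547
  → R$71437

R$194688 > R$71437, so the parallel minimum levy is the binding amount.

R$194688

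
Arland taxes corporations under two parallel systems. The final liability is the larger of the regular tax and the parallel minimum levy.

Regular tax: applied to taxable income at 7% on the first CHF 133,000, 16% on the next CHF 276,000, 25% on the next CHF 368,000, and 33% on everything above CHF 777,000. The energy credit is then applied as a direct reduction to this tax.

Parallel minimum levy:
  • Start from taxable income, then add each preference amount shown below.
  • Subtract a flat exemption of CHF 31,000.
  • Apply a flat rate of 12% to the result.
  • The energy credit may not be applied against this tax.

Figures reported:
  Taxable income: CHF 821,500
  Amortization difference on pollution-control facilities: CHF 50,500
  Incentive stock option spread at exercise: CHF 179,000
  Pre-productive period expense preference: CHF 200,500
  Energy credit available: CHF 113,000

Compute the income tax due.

Regular tax:
  CHF 133,000 × 7% = CHF 9,310
  CHF 276,000 × 16% = CHF 44,160
  CHF 368,000 × 25% = CHF 92,000
  CHF 44,500 × 33% = CHF 14,685
  → CHF 160,155
  Less energy credit CHF 113,000 → CHF 47,155

Parallel minimum levy:
  Adjusted income: CHF 821,500 + CHF 50,500 + CHF 179,000 + CHF 200,500 = CHF 1,251,500
  Less exemption CHF 31,000 → base CHF 1,220,500
  CHF 1,220,500 × 12% = CHF 146,460

CHF 146,460 > CHF 47,155, so the parallel minimum levy is the binding amount.

CHF 146,460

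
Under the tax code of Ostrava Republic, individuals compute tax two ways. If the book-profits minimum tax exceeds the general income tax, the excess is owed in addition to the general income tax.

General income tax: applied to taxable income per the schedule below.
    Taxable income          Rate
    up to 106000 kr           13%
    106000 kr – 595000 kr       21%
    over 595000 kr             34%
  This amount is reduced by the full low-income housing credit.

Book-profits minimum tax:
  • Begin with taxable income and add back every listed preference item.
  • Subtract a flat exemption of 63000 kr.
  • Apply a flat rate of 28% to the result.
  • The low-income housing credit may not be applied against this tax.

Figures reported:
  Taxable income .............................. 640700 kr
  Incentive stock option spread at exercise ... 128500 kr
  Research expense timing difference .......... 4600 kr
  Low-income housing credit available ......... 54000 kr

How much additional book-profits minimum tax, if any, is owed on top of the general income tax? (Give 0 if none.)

121016 kr

General income tax:
  106000 kr × 13% = 13780 kr
  489000 kr × 21% = 102690 kr
  45700 kr × 34% = 15538 kr
  → 132008 kr
  Less low-income housing credit 54000 kr → 78008 kr

Book-profits minimum tax:
  Adjusted income: 640700 kr + 128500 kr + 4600 kr = 773800 kr
  Less exemption 63000 kr → base 710800 kr
  710800 kr × 28% = 199024 kr

Excess of book-profits minimum tax over general income tax: 199024 kr − 78008 kr = 121016 kr.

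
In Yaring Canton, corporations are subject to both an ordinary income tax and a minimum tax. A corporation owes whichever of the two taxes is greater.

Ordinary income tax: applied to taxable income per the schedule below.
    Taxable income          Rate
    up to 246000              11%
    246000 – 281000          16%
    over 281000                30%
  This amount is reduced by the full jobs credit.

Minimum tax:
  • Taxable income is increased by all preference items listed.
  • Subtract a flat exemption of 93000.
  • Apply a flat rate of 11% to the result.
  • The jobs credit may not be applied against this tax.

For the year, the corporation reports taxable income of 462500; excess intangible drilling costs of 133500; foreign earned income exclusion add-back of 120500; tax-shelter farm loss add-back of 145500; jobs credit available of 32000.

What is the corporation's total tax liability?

84590

Ordinary income tax:
  246000 × 11% = 27060
  35000 × 16% = 5600
  181500 × 30% = 54450
  → 87110
  Less jobs credit 32000 → 55110

Minimum tax:
  Adjusted income: 462500 + 133500 + 120500 + 145500 = 862000
  Less exemption 93000 → base 769000
  769000 × 11% = 84590

84590 > 55110, so the minimum tax is the binding amount.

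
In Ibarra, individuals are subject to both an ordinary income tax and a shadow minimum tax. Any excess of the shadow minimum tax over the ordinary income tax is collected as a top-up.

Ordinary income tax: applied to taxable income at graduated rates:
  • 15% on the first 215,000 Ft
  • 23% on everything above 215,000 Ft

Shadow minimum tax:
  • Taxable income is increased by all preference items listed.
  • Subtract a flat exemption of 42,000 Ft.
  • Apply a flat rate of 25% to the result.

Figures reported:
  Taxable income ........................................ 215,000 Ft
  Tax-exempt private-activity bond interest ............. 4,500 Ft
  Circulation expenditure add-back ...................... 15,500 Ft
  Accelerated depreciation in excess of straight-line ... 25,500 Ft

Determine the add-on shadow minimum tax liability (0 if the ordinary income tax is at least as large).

Shadow minimum tax:
  Adjusted income: 215,000 Ft + 4,500 Ft + 15,500 Ft + 25,500 Ft = 260,500 Ft
  Less exemption 42,000 Ft → base 218,500 Ft
  218,500 Ft × 25% = 54,625 Ft

Ordinary income tax:
  215,000 Ft × 15% = 32,250 Ft

Excess of shadow minimum tax over ordinary income tax: 54,625 Ft − 32,250 Ft = 22,375 Ft.

22,375 Ft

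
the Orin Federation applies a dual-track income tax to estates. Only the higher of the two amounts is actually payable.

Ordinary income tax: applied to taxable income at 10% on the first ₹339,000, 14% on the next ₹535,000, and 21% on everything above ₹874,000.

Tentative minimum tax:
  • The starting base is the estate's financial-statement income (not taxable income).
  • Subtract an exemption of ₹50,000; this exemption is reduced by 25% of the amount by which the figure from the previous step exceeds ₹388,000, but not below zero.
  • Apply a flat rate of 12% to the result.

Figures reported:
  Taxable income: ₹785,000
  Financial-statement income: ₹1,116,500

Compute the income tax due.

Ordinary income tax:
  ₹339,000 × 10% = ₹33,900
  ₹446,000 × 14% = ₹62,440
  → ₹96,340

Tentative minimum tax:
  Base (financial-statement income): ₹1,116,500
  Exemption: 25% × (₹1,116,500 − ₹388,000) = ₹182,125 ≥ ₹50,000, so the exemption is fully phased out
  Base: ₹1,116,500 − ₹0 = ₹1,116,500
  ₹1,116,500 × 12% = ₹133,980

₹133,980 > ₹96,340, so the tentative minimum tax is the binding amount.

₹133,980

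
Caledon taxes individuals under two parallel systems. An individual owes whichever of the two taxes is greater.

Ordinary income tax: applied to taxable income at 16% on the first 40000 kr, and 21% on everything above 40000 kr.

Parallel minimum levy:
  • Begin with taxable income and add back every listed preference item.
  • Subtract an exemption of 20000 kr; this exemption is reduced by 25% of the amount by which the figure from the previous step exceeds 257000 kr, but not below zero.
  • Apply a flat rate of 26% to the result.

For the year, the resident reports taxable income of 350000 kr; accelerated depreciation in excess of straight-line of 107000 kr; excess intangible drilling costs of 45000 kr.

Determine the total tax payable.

Parallel minimum levy:
  Adjusted income: 350000 kr + 107000 kr + 45000 kr = 502000 kr
  Exemption: 25% × (502000 kr − 257000 kr) = 61250 kr ≥ 20000 kr, so the exemption is fully phased out
  Base: 502000 kr − 0 kr = 502000 kr
  502000 kr × 26% = 130520 kr

Ordinary income tax:
  40000 kr × 16% = 6400 kr
  310000 kr × 21% = 65100 kr
  → 71500 kr

130520 kr > 71500 kr, so the parallel minimum levy is the binding amount.

130520 kr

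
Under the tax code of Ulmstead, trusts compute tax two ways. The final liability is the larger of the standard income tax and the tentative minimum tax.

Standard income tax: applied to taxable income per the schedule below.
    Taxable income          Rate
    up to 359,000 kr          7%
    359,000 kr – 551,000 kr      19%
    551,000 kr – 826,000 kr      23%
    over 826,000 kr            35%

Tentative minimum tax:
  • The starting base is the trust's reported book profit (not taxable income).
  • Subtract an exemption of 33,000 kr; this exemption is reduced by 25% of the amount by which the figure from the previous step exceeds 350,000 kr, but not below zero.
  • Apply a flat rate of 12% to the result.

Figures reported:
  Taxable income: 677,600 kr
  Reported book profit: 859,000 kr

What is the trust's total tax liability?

Tentative minimum tax:
  Base (reported book profit): 859,000 kr
  Exemption: 25% × (859,000 kr − 350,000 kr) = 127,250 kr ≥ 33,000 kr, so the exemption is fully phased out
  Base: 859,000 kr − 0 kr = 859,000 kr
  859,000 kr × 12% = 103,080 kr

Standard income tax:
  359,000 kr × 7% = 25,130 kr
  192,000 kr × 19% = 36,480 kr
  126,600 kr × 23% = 29,118 kr
  → 90,728 kr

103,080 kr > 90,728 kr, so the tentative minimum tax is the binding amount.

103,080 kr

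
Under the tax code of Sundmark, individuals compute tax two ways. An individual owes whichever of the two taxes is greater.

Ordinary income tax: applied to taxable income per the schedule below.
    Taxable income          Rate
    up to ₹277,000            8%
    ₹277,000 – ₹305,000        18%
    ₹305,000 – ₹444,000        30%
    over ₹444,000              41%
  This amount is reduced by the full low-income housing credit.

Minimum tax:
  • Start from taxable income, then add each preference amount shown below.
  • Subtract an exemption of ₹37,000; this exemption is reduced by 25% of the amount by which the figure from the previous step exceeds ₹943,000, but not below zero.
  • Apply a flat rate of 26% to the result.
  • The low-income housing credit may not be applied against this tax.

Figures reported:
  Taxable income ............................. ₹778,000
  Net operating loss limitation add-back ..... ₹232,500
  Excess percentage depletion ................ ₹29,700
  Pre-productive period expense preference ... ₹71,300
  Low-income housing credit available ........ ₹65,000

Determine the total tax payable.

Ordinary income tax:
  ₹277,000 × 8% = ₹22,160
  ₹28,000 × 18% = ₹5,040
  ₹139,000 × 30% = ₹41,700
  ₹334,000 × 41% = ₹136,940
  → ₹205,840
  Less low-income housing credit ₹65,000 → ₹140,840

Minimum tax:
  Adjusted income: ₹778,000 + ₹232,500 + ₹29,700 + ₹71,300 = ₹1,111,500
  Exemption: 25% × (₹1,111,500 − ₹943,000) = ₹42,125 ≥ ₹37,000, so the exemption is fully phased out
  Base: ₹1,111,500 − ₹0 = ₹1,111,500
  ₹1,111,500 × 26% = ₹288,990

₹288,990 > ₹140,840, so the minimum tax is the binding amount.

₹288,990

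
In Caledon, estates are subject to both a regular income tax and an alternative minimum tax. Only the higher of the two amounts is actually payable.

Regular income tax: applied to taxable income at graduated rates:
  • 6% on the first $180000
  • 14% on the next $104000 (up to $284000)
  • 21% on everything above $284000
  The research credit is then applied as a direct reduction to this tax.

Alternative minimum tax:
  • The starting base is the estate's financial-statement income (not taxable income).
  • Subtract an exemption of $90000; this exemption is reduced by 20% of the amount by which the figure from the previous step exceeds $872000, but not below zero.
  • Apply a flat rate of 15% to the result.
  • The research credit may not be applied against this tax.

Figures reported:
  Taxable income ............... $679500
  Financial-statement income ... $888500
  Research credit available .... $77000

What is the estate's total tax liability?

$120270

Alternative minimum tax:
  Base (financial-statement income): $888500
  Exemption: $90000 − 20% × ($888500 − $872000) = $90000 − $3300 = $86700
  Base: $888500 − $86700 = $801800
  $801800 × 15% = $120270

Regular income tax:
  $180000 × 6% = $10800
  $104000 × 14% = $14560
  $395500 × 21% = $83055
  → $108415
  Less research credit $77000 → $31415

$120270 > $31415, so the alternative minimum tax is the binding amount.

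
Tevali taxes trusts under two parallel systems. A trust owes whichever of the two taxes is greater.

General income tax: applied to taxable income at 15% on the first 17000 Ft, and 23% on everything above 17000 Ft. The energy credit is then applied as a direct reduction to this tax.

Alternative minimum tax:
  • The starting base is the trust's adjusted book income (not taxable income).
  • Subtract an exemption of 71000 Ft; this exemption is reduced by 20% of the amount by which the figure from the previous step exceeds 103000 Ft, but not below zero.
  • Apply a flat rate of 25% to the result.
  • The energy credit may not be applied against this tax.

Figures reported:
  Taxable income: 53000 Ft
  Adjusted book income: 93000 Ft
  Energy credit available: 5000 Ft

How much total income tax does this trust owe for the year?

5830 Ft

Alternative minimum tax:
  Base (adjusted book income): 93000 Ft
  Exemption: 93000 Ft ≤ 103000 Ft, so full 71000 Ft applies
  Base: 93000 Ft − 71000 Ft = 22000 Ft
  22000 Ft × 25% = 5500 Ft

General income tax:
  17000 Ft × 15% = 2550 Ft
  36000 Ft × 23% = 8280 Ft
  → 10830 Ft
  Less energy credit 5000 Ft → 5830 Ft

5830 Ft > 5500 Ft, so the general income tax governs.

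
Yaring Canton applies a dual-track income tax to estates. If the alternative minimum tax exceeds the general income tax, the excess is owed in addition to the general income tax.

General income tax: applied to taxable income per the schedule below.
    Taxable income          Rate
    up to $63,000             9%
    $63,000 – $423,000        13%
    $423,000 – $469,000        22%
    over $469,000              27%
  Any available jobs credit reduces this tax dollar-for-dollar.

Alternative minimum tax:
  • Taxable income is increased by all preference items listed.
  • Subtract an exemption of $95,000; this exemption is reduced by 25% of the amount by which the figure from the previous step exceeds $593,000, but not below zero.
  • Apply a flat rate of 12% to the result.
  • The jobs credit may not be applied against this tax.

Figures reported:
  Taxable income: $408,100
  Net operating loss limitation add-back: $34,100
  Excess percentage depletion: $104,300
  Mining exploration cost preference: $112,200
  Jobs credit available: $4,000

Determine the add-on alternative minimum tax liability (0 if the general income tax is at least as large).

$23,082

General income tax:
  $63,000 × 9% = $5,670
  $345,100 × 13% = $44,863
  → $50,533
  Less jobs credit $4,000 → $46,533

Alternative minimum tax:
  Adjusted income: $408,100 + $34,100 + $104,300 + $112,200 = $658,700
  Exemption: $95,000 − 25% × ($658,700 − $593,000) = $95,000 − $16,425 = $78,575
  Base: $658,700 − $78,575 = $580,125
  $580,125 × 12% = $69,615

Excess of alternative minimum tax over general income tax: $69,615 − $46,533 = $23,082.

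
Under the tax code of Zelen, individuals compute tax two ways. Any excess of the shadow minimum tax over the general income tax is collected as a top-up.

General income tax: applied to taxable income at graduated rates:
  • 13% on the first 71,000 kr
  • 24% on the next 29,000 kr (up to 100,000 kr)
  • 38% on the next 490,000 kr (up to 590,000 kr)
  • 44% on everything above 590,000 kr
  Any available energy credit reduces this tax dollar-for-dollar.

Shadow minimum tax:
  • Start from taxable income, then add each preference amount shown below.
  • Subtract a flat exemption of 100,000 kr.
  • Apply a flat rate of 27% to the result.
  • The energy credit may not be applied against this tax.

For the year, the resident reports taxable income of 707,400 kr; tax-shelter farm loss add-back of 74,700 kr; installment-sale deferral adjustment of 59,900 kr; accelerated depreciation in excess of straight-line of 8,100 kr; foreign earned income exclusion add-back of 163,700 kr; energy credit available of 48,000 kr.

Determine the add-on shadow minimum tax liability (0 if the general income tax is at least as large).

40,680 kr

General income tax:
  71,000 kr × 13% = 9,230 kr
  29,000 kr × 24% = 6,960 kr
  490,000 kr × 38% = 186,200 kr
  117,400 kr × 44% = 51,656 kr
  → 254,046 kr
  Less energy credit 48,000 kr → 206,046 kr

Shadow minimum tax:
  Adjusted income: 707,400 kr + 74,700 kr + 59,900 kr + 8,100 kr + 163,700 kr = 1,013,800 kr
  Less exemption 100,000 kr → base 913,800 kr
  913,800 kr × 27% = 246,726 kr

Excess of shadow minimum tax over general income tax: 246,726 kr − 206,046 kr = 40,680 kr.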